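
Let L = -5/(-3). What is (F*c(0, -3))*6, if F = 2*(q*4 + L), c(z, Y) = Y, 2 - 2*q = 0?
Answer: -204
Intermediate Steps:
q = 1 (q = 1 - 1/2*0 = 1 + 0 = 1)
L = 5/3 (L = -5*(-1/3) = 5/3 ≈ 1.6667)
F = 34/3 (F = 2*(1*4 + 5/3) = 2*(4 + 5/3) = 2*(17/3) = 34/3 ≈ 11.333)
(F*c(0, -3))*6 = ((34/3)*(-3))*6 = -34*6 = -204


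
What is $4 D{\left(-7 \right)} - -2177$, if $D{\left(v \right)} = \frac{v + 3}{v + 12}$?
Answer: $\frac{10869}{5} \approx 2173.8$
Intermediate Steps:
$D{\left(v \right)} = \frac{3 + v}{12 + v}$
$4 D{\left(-7 \right)} - -2177 = 4 \frac{3 - 7}{12 - 7} - -2177 = 4 \cdot \frac{1}{5} \left(-4\right) + 2177 = 4 \left(- \frac{4}{5}\right) + 2177 = - \frac{16}{5} + 2177 = \frac{10869}{5}$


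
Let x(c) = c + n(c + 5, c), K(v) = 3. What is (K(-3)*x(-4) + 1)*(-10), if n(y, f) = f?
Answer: 230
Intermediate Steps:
x(c) = 2*c (x(c) = c + c = 2*c)
(K(-3)*x(-4) + 1)*(-10) = (3*(2*(-4)) + 1)*(-10) = (3*(-8) + 1)*(-10) = (-24 + 1)*(-10) = -23*(-10) = 230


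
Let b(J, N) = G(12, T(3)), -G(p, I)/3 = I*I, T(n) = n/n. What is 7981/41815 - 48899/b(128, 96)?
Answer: 2044735628/125445 ≈ 16300.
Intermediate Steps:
T(n) = 1
G(p, I) = -3*I² (G(p, I) = -3*I*I = -3*I²)
b(J, N) = -3 (b(J, N) = -3*1² = -3*1 = -3)
7981/41815 - 48899/b(128, 96) = 7981/41815 - 48899/(-3) = 7981*(1/41815) - 48899*(-⅓) = 7981/41815 + 48899/3 = 2044735628/125445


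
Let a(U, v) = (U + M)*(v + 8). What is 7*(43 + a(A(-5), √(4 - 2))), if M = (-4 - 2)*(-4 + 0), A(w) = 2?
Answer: 1757 + 182*√2 ≈ 2014.4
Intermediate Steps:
M = 24 (M = -6*(-4) = 24)
a(U, v) = (8 + v)*(24 + U) (a(U, v) = (U + 24)*(v + 8) = (24 + U)*(8 + v) = (8 + v)*(24 + U))
7*(43 + a(A(-5), √(4 - 2))) = 7*(43 + (192 + 8*2 + 24*√(4 - 2) + 2*√(4 - 2))) = 7*(43 + (192 + 16 + 24*√2 + 2*√2)) = 7*(43 + (208 + 26*√2)) = 7*(251 + 26*√2) = 1757 + 182*√2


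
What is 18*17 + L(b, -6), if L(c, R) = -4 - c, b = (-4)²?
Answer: 286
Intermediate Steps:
b = 16
18*17 + L(b, -6) = 18*17 + (-4 - 1*16) = 306 + (-4 - 16) = 306 - 20 = 286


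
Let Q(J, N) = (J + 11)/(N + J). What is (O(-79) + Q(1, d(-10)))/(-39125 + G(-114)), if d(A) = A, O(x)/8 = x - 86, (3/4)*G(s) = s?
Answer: 3964/117831 ≈ 0.033641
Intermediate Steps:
G(s) = 4*s/3
O(x) = -688 + 8*x (O(x) = 8*(x - 86) = 8*(-86 + x) = -688 + 8*x)
Q(J, N) = (11 + J)/(J + N)
(O(-79) + Q(1, d(-10)))/(-39125 + G(-114)) = ((-688 + 8*(-79)) + (11 + 1)/(1 - 10))/(-39125 + (4/3)*(-114)) = ((-688 - 632) + 12/(-9))/(-39125 - 152) = (-1320 - ⅑*12)/(-39277) = (-1320 - 4/3)*(-1/39277) = -3964/3*(-1/39277) = 3964/117831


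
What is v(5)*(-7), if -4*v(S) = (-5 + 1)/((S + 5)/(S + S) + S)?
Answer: -7/6 ≈ -1.1667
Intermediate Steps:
v(S) = 1/(S + (5 + S)/(2*S)) (v(S) = -(-5 + 1)/(4*((S + 5)/(S + S) + S)) = -(-1)/((5 + S)/((2*S)) + S) = -(-1)/((5 + S)*(1/(2*S)) + S) = -(-1)/((5 + S)/(2*S) + S) = -(-1)/(S + (5 + S)/(2*S)) = 1/(S + (5 + S)/(2*S)))
v(5)*(-7) = (2*5/(5 + 5 + 2*5²))*(-7) = (2*5/(5 + 5 + 2*25))*(-7) = (2*5/(5 + 5 + 50))*(-7) = (2*5/60)*(-7) = (2*5*(1/60))*(-7) = (⅙)*(-7) = -7/6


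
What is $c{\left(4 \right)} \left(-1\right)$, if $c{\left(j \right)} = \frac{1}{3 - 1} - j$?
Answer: $\frac{7}{2} \approx 3.5$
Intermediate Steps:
$c{\left(j \right)} = \frac{1}{2} - j$
$c{\left(4 \right)} \left(-1\right) = \left(\frac{1}{2} - 4\right) \left(-1\right) = \left(- \frac{7}{2}\right) \left(-1\right) = \frac{7}{2}$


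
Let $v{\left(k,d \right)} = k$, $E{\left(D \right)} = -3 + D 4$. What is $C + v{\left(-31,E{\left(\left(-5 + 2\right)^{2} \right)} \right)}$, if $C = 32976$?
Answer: $32945$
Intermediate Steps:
$E{\left(D \right)} = -3 + 4 D$
$C + v{\left(-31,E{\left(\left(-5 + 2\right)^{2} \right)} \right)} = 32976 - 31 = 32945$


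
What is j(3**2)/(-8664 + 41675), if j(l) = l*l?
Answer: 81/33011 ≈ 0.0024537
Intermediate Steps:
j(l) = l**2
j(3**2)/(-8664 + 41675) = (3**2)**2/(-8664 + 41675) = 9**2/33011 = 81*(1/33011) = 81/33011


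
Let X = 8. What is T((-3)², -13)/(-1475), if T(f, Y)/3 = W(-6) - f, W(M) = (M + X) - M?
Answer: 3/1475 ≈ 0.0020339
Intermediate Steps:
W(M) = 8 (W(M) = (M + 8) - M = (8 + M) - M = 8)
T(f, Y) = 24 - 3*f (T(f, Y) = 3*(8 - f) = 24 - 3*f)
T((-3)², -13)/(-1475) = (24 - 3*(-3)²)/(-1475) = (24 - 3*9)*(-1/1475) = (24 - 27)*(-1/1475) = -3*(-1/1475) = 3/1475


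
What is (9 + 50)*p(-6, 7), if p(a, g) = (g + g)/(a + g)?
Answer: 826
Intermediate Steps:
p(a, g) = 2*g/(a + g) (p(a, g) = (2*g)/(a + g) = 2*g/(a + g))
(9 + 50)*p(-6, 7) = (9 + 50)*(2*7/(-6 + 7)) = 59*(2*7/1) = 59*(2*7*1) = 59*14 = 826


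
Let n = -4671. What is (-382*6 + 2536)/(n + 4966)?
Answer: 244/295 ≈ 0.82712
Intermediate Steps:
(-382*6 + 2536)/(n + 4966) = (-382*6 + 2536)/(-4671 + 4966) = (-2292 + 2536)/295 = 244*(1/295) = 244/295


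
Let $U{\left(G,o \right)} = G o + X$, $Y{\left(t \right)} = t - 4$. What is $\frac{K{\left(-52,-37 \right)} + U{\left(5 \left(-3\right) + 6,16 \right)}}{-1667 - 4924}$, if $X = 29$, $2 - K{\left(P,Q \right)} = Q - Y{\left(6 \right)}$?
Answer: $\frac{74}{6591} \approx 0.011227$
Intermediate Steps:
$Y{\left(t \right)} = -4 + t$ ($Y{\left(t \right)} = t - 4 = -4 + t$)
$K{\left(P,Q \right)} = 4 - Q$ ($K{\left(P,Q \right)} = 2 - \left(Q - \left(-4 + 6\right)\right) = 2 - \left(Q - 2\right) = 2 - \left(-2 + Q\right) = 4 - Q$)
$U{\left(G,o \right)} = 29 + G o$ ($U{\left(G,o \right)} = G o + 29 = 29 + G o$)
$\frac{K{\left(-52,-37 \right)} + U{\left(5 \left(-3\right) + 6,16 \right)}}{-1667 - 4924} = \frac{\left(4 - -37\right) + \left(29 + \left(5 \left(-3\right) + 6\right) 16\right)}{-1667 - 4924} = \frac{\left(4 + 37\right) + \left(29 + \left(-15 + 6\right) 16\right)}{-6591} = \left(41 + \left(29 - 144\right)\right) \left(- \frac{1}{6591}\right) = \left(41 - 115\right) \left(- \frac{1}{6591}\right) = \left(-74\right) \left(- \frac{1}{6591}\right) = \frac{74}{6591}$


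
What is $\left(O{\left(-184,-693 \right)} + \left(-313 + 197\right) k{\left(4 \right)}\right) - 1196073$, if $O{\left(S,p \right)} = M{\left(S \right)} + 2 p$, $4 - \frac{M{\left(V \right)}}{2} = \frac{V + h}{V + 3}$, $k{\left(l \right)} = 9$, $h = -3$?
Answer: $- \frac{216927969}{181} \approx -1.1985 \cdot 10^{6}$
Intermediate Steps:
$M{\left(V \right)} = 8 - \frac{2 \left(-3 + V\right)}{3 + V}$ ($M{\left(V \right)} = 8 - 2 \frac{V - 3}{V + 3} = 8 - 2 \frac{-3 + V}{3 + V} = 8 - \frac{2 \left(-3 + V\right)}{3 + V}$)
$O{\left(S,p \right)} = 2 p + \frac{6 \left(5 + S\right)}{3 + S}$ ($O{\left(S,p \right)} = \frac{6 \left(5 + S\right)}{3 + S} + 2 p = 2 p + \frac{6 \left(5 + S\right)}{3 + S}$)
$\left(O{\left(-184,-693 \right)} + \left(-313 + 197\right) k{\left(4 \right)}\right) - 1196073 = \left(\frac{2 \left(15 + 3 \left(-184\right) - 693 \left(3 - 184\right)\right)}{3 - 184} + \left(-313 + 197\right) 9\right) - 1196073 = \left(\frac{2 \left(15 - 552 - -125433\right)}{-181} - 1044\right) - 1196073 = \left(2 \left(- \frac{1}{181}\right) \left(15 - 552 + 125433\right) - 1044\right) - 1196073 = \left(2 \left(- \frac{1}{181}\right) 124896 - 1044\right) - 1196073 = \left(- \frac{249792}{181} - 1044\right) - 1196073 = - \frac{438756}{181} - 1196073 = - \frac{216927969}{181}$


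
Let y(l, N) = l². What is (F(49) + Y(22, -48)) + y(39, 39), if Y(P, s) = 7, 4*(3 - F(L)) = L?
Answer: 6075/4 ≈ 1518.8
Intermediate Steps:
F(L) = 3 - L/4
(F(49) + Y(22, -48)) + y(39, 39) = ((3 - ¼*49) + 7) + 39² = ((3 - 49/4) + 7) + 1521 = (-37/4 + 7) + 1521 = -9/4 + 1521 = 6075/4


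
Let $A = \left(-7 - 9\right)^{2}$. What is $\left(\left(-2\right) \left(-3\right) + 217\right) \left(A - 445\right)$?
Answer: $-42147$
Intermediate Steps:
$A = 256$ ($A = \left(-16\right)^{2} = 256$)
$\left(\left(-2\right) \left(-3\right) + 217\right) \left(A - 445\right) = \left(\left(-2\right) \left(-3\right) + 217\right) \left(256 - 445\right) = \left(6 + 217\right) \left(-189\right) = 223 \left(-189\right) = -42147$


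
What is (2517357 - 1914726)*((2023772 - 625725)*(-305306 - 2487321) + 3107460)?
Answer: -2352804419846075679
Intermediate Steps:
(2517357 - 1914726)*((2023772 - 625725)*(-305306 - 2487321) + 3107460) = 602631*(1398047*(-2792627) + 3107460) = 602631*(-3904223799469 + 3107460) = 602631*(-3904220692009) = -2352804419846075679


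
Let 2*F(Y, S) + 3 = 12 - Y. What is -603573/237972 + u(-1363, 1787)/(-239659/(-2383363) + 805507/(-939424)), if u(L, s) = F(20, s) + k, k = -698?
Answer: 41534842455804744811/44809444451796500 ≈ 926.92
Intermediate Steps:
F(Y, S) = 9/2 - Y/2 (F(Y, S) = -3/2 + (12 - Y)/2 = -3/2 + (6 - Y/2) = 9/2 - Y/2)
u(L, s) = -1407/2 (u(L, s) = (9/2 - ½*20) - 698 = (9/2 - 10) - 698 = -11/2 - 698 = -1407/2)
-603573/237972 + u(-1363, 1787)/(-239659/(-2383363) + 805507/(-939424)) = -603573/237972 - 1407/(2*(-239659/(-2383363) + 805507/(-939424))) = -603573*1/237972 - 1407/(2*(-239659*(-1/2383363) + 805507*(-1/939424))) = -201191/79324 - 1407/(2*(239659/2383363 - 805507/939424)) = -201191/79324 - 1407/(2*(-1694674163625/2238988402912)) = -201191/79324 - 1407/2*(-2238988402912/1694674163625) = -201191/79324 + 525042780482864/564891387875 = 41534842455804744811/44809444451796500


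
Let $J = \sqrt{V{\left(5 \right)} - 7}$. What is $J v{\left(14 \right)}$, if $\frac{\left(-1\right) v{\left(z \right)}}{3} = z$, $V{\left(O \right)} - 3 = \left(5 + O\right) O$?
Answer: $- 42 \sqrt{46} \approx -284.86$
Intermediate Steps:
$V{\left(O \right)} = 3 + O \left(5 + O\right)$ ($V{\left(O \right)} = 3 + \left(5 + O\right) O = 3 + O \left(5 + O\right)$)
$v{\left(z \right)} = - 3 z$
$J = \sqrt{46}$ ($J = \sqrt{\left(3 + 5^{2} + 5 \cdot 5\right) - 7} = \sqrt{\left(3 + 25 + 25\right) - 7} = \sqrt{53 - 7} = \sqrt{46} \approx 6.7823$)
$J v{\left(14 \right)} = \sqrt{46} \left(\left(-3\right) 14\right) = \sqrt{46} \left(-42\right) = - 42 \sqrt{46}$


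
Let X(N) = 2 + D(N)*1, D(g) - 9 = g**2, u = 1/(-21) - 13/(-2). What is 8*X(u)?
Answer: 185690/441 ≈ 421.07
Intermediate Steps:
u = 271/42 (u = 1*(-1/21) - 13*(-1/2) = -1/21 + 13/2 = 271/42 ≈ 6.4524)
D(g) = 9 + g**2
X(N) = 11 + N**2 (X(N) = 2 + (9 + N**2)*1 = 2 + (9 + N**2) = 11 + N**2)
8*X(u) = 8*(11 + (271/42)**2) = 8*(11 + 73441/1764) = 8*(92845/1764) = 185690/441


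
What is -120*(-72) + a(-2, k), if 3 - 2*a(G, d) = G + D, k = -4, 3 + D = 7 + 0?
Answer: 17281/2 ≈ 8640.5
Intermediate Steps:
D = 4 (D = -3 + (7 + 0) = -3 + 7 = 4)
a(G, d) = -1/2 - G/2 (a(G, d) = 3/2 - (G + 4)/2 = 3/2 - (4 + G)/2 = 3/2 + (-2 - G/2) = -1/2 - G/2)
-120*(-72) + a(-2, k) = -120*(-72) + (-1/2 - 1/2*(-2)) = 8640 + (-1/2 + 1) = 8640 + 1/2 = 17281/2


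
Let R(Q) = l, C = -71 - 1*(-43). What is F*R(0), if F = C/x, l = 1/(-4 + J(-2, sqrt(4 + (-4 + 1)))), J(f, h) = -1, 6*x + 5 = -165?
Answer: -84/425 ≈ -0.19765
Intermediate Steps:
x = -85/3 (x = -5/6 + (1/6)*(-165) = -5/6 - 55/2 = -85/3 ≈ -28.333)
C = -28 (C = -71 + 43 = -28)
l = -1/5 (l = 1/(-4 - 1) = 1/(-5) = -1/5 ≈ -0.20000)
R(Q) = -1/5
F = 84/85 (F = -28/(-85/3) = -28*(-3/85) = 84/85 ≈ 0.98824)
F*R(0) = (84/85)*(-1/5) = -84/425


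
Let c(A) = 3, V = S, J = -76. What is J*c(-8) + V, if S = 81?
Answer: -147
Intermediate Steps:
V = 81
J*c(-8) + V = -76*3 + 81 = -228 + 81 = -147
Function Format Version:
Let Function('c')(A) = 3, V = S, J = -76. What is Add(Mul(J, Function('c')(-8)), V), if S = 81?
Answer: -147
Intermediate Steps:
V = 81
Add(Mul(J, Function('c')(-8)), V) = Add(Mul(-76, 3), 81) = Add(-228, 81) = -147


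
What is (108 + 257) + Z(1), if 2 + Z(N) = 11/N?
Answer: 374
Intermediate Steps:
Z(N) = -2 + 11/N
(108 + 257) + Z(1) = (108 + 257) + (-2 + 11/1) = 365 + (-2 + 11*1) = 365 + (-2 + 11) = 365 + 9 = 374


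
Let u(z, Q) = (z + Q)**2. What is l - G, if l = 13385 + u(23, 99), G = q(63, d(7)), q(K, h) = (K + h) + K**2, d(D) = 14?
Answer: 24223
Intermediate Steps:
q(K, h) = K + h + K**2
u(z, Q) = (Q + z)**2
G = 4046 (G = 63 + 14 + 63**2 = 63 + 14 + 3969 = 4046)
l = 28269 (l = 13385 + (99 + 23)**2 = 13385 + 122**2 = 13385 + 14884 = 28269)
l - G = 28269 - 1*4046 = 28269 - 4046 = 24223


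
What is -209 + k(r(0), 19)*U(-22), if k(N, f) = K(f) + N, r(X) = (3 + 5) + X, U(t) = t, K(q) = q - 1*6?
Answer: -671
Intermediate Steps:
K(q) = -6 + q (K(q) = q - 6 = -6 + q)
r(X) = 8 + X
k(N, f) = -6 + N + f (k(N, f) = (-6 + f) + N = -6 + N + f)
-209 + k(r(0), 19)*U(-22) = -209 + (-6 + (8 + 0) + 19)*(-22) = -209 + (-6 + 8 + 19)*(-22) = -209 + 21*(-22) = -209 - 462 = -671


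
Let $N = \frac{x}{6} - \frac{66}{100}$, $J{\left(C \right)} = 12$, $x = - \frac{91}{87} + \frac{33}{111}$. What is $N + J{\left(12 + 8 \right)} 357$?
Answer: $\frac{2068150469}{482850} \approx 4283.2$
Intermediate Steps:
$x = - \frac{2410}{3219}$ ($x = \left(-91\right) \frac{1}{87} + 33 \cdot \frac{1}{111} = - \frac{91}{87} + \frac{11}{37} = - \frac{2410}{3219} \approx -0.74868$)
$N = - \frac{378931}{482850}$ ($N = - \frac{2410}{3219 \cdot 6} - \frac{66}{100} = \left(- \frac{2410}{3219}\right) \frac{1}{6} - \frac{33}{50} = - \frac{1205}{9657} - \frac{33}{50} = - \frac{378931}{482850} \approx -0.78478$)
$N + J{\left(12 + 8 \right)} 357 = - \frac{378931}{482850} + 12 \cdot 357 = - \frac{378931}{482850} + 4284 = \frac{2068150469}{482850}$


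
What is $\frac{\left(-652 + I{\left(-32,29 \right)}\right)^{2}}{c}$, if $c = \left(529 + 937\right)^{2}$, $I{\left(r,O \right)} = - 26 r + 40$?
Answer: $\frac{12100}{537289} \approx 0.02252$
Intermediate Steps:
$I{\left(r,O \right)} = 40 - 26 r$
$c = 2149156$ ($c = 1466^{2} = 2149156$)
$\frac{\left(-652 + I{\left(-32,29 \right)}\right)^{2}}{c} = \frac{\left(-652 + \left(40 - -832\right)\right)^{2}}{2149156} = \left(-652 + \left(40 + 832\right)\right)^{2} \cdot \frac{1}{2149156} = \left(-652 + 872\right)^{2} \cdot \frac{1}{2149156} = 220^{2} \cdot \frac{1}{2149156} = 48400 \cdot \frac{1}{2149156} = \frac{12100}{537289}$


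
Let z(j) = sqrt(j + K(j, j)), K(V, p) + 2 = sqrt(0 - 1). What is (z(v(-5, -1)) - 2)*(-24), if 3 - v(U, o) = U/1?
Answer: 48 - 24*sqrt(6 + I) ≈ -10.99 - 4.8822*I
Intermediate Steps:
K(V, p) = -2 + I (K(V, p) = -2 + sqrt(0 - 1) = -2 + sqrt(-1) = -2 + I)
v(U, o) = 3 - U (v(U, o) = 3 - U/1 = 3 - U)
z(j) = sqrt(-2 + I + j) (z(j) = sqrt(j + (-2 + I)) = sqrt(-2 + I + j))
(z(v(-5, -1)) - 2)*(-24) = (sqrt(-2 + I + (3 - 1*(-5))) - 2)*(-24) = (sqrt(-2 + I + (3 + 5)) - 2)*(-24) = (sqrt(-2 + I + 8) - 2)*(-24) = (sqrt(6 + I) - 2)*(-24) = (-2 + sqrt(6 + I))*(-24) = 48 - 24*sqrt(6 + I)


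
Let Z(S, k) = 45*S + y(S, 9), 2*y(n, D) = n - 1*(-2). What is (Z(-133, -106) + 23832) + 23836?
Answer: 83235/2 ≈ 41618.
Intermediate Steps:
y(n, D) = 1 + n/2 (y(n, D) = (n - 1*(-2))/2 = (n + 2)/2 = (2 + n)/2 = 1 + n/2)
Z(S, k) = 1 + 91*S/2 (Z(S, k) = 45*S + (1 + S/2) = 1 + 91*S/2)
(Z(-133, -106) + 23832) + 23836 = ((1 + (91/2)*(-133)) + 23832) + 23836 = ((1 - 12103/2) + 23832) + 23836 = (-12101/2 + 23832) + 23836 = 35563/2 + 23836 = 83235/2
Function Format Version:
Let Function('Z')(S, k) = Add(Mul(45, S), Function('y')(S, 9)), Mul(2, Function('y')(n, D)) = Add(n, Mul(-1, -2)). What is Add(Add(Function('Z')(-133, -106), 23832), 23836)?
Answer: Rational(83235, 2) ≈ 41618.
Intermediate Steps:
Function('y')(n, D) = Add(1, Mul(Rational(1, 2), n)) (Function('y')(n, D) = Mul(Rational(1, 2), Add(n, Mul(-1, -2))) = Mul(Rational(1, 2), Add(n, 2)) = Mul(Rational(1, 2), Add(2, n)) = Add(1, Mul(Rational(1, 2), n)))
Function('Z')(S, k) = Add(1, Mul(Rational(91, 2), S)) (Function('Z')(S, k) = Add(Mul(45, S), Add(1, Mul(Rational(1, 2), S))) = Add(1, Mul(Rational(91, 2), S)))
Add(Add(Function('Z')(-133, -106), 23832), 23836) = Add(Add(Add(1, Mul(Rational(91, 2), -133)), 23832), 23836) = Add(Add(Add(1, Rational(-12103, 2)), 23832), 23836) = Add(Add(Rational(-12101, 2), 23832), 23836) = Add(Rational(35563, 2), 23836) = Rational(83235, 2)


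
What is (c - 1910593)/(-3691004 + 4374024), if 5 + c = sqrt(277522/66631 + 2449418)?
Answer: -955299/341510 + 3*sqrt(302074319065130)/22755152810 ≈ -2.7950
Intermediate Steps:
c = -5 + 6*sqrt(302074319065130)/66631 (c = -5 + sqrt(277522/66631 + 2449418) = -5 + sqrt(163207448280/66631) = -5 + 6*sqrt(302074319065130)/66631 ≈ 1560.1)
(c - 1910593)/(-3691004 + 4374024) = ((-5 + 6*sqrt(302074319065130)/66631) - 1910593)/(-3691004 + 4374024) = (-1910598 + 6*sqrt(302074319065130)/66631)/683020 = (-1910598 + 6*sqrt(302074319065130)/66631)*(1/683020) = -955299/341510 + 3*sqrt(302074319065130)/22755152810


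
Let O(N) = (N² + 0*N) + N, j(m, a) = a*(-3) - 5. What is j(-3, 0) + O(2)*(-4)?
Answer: -29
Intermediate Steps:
j(m, a) = -5 - 3*a (j(m, a) = -3*a - 5 = -5 - 3*a)
O(N) = N + N² (O(N) = (N² + 0) + N = N² + N = N + N²)
j(-3, 0) + O(2)*(-4) = (-5 - 3*0) + (2*(1 + 2))*(-4) = (-5 + 0) + (2*3)*(-4) = -5 + 6*(-4) = -5 - 24 = -29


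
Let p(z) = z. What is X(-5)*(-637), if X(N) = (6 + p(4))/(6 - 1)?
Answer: -1274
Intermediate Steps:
X(N) = 2 (X(N) = (6 + 4)/(6 - 1) = 10/5 = 10*(1/5) = 2)
X(-5)*(-637) = 2*(-637) = -1274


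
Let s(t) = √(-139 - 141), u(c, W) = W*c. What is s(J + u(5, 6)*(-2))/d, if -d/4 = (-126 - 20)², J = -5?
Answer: -I*√70/42632 ≈ -0.00019625*I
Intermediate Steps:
s(t) = 2*I*√70 (s(t) = √(-280) = 2*I*√70)
d = -85264 (d = -4*(-126 - 20)² = -4*(-146)² = -4*21316 = -85264)
s(J + u(5, 6)*(-2))/d = (2*I*√70)/(-85264) = (2*I*√70)*(-1/85264) = -I*√70/42632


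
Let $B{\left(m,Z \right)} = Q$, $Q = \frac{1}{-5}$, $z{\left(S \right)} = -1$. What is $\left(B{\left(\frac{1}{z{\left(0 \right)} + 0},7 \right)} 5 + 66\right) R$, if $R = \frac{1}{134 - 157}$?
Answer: $- \frac{65}{23} \approx -2.8261$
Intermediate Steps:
$Q = - \frac{1}{5} \approx -0.2$
$R = - \frac{1}{23}$ ($R = \frac{1}{-23} = - \frac{1}{23} \approx -0.043478$)
$B{\left(m,Z \right)} = - \frac{1}{5}$
$\left(B{\left(\frac{1}{z{\left(0 \right)} + 0},7 \right)} 5 + 66\right) R = \left(\left(- \frac{1}{5}\right) 5 + 66\right) \left(- \frac{1}{23}\right) = \left(-1 + 66\right) \left(- \frac{1}{23}\right) = 65 \left(- \frac{1}{23}\right) = - \frac{65}{23}$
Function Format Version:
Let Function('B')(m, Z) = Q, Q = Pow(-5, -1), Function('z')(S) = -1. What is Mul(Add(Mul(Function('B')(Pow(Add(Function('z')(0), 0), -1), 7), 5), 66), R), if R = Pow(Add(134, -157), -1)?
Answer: Rational(-65, 23) ≈ -2.8261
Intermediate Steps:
Q = Rational(-1, 5) ≈ -0.20000
R = Rational(-1, 23) (R = Pow(-23, -1) = Rational(-1, 23) ≈ -0.043478)
Function('B')(m, Z) = Rational(-1, 5)
Mul(Add(Mul(Function('B')(Pow(Add(Function('z')(0), 0), -1), 7), 5), 66), R) = Mul(Add(Mul(Rational(-1, 5), 5), 66), Rational(-1, 23)) = Mul(Add(-1, 66), Rational(-1, 23)) = Mul(65, Rational(-1, 23)) = Rational(-65, 23)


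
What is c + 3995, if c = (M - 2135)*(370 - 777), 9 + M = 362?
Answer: 729269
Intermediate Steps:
M = 353 (M = -9 + 362 = 353)
c = 725274 (c = (353 - 2135)*(370 - 777) = -1782*(-407) = 725274)
c + 3995 = 725274 + 3995 = 729269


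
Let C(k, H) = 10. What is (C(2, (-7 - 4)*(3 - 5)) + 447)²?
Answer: 208849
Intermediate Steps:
(C(2, (-7 - 4)*(3 - 5)) + 447)² = (10 + 447)² = 457² = 208849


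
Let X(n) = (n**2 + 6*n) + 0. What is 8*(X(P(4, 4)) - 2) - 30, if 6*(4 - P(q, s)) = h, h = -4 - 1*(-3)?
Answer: 2636/9 ≈ 292.89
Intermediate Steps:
h = -1 (h = -4 + 3 = -1)
P(q, s) = 25/6 (P(q, s) = 4 - 1/6*(-1) = 4 + 1/6 = 25/6)
X(n) = n**2 + 6*n
8*(X(P(4, 4)) - 2) - 30 = 8*(25*(6 + 25/6)/6 - 2) - 30 = 8*((25/6)*(61/6) - 2) - 30 = 8*(1525/36 - 2) - 30 = 8*(1453/36) - 30 = 2906/9 - 30 = 2636/9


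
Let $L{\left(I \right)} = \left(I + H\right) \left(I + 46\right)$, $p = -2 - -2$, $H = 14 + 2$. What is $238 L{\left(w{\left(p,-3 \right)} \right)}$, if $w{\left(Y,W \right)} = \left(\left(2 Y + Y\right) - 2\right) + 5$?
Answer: $221578$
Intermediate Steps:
$H = 16$
$p = 0$ ($p = -2 + 2 = 0$)
$w{\left(Y,W \right)} = 3 + 3 Y$ ($w{\left(Y,W \right)} = \left(3 Y - 2\right) + 5 = \left(-2 + 3 Y\right) + 5 = 3 + 3 Y$)
$L{\left(I \right)} = \left(16 + I\right) \left(46 + I\right)$ ($L{\left(I \right)} = \left(I + 16\right) \left(I + 46\right) = \left(16 + I\right) \left(46 + I\right)$)
$238 L{\left(w{\left(p,-3 \right)} \right)} = 238 \left(736 + \left(3 + 3 \cdot 0\right)^{2} + 62 \left(3 + 3 \cdot 0\right)\right) = 238 \left(736 + \left(3 + 0\right)^{2} + 62 \left(3 + 0\right)\right) = 238 \left(736 + 3^{2} + 62 \cdot 3\right) = 238 \left(736 + 9 + 186\right) = 238 \cdot 931 = 221578$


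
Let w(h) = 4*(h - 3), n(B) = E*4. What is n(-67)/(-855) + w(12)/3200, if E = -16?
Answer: 11779/136800 ≈ 0.086104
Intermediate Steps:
n(B) = -64 (n(B) = -16*4 = -64)
w(h) = -12 + 4*h (w(h) = 4*(-3 + h) = -12 + 4*h)
n(-67)/(-855) + w(12)/3200 = -64/(-855) + (-12 + 4*12)/3200 = -64*(-1/855) + (-12 + 48)*(1/3200) = 64/855 + 36*(1/3200) = 64/855 + 9/800 = 11779/136800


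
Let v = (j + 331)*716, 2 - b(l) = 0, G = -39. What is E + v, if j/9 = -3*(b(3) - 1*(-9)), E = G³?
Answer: -34975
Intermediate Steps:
b(l) = 2 (b(l) = 2 - 1*0 = 2 + 0 = 2)
E = -59319 (E = (-39)³ = -59319)
j = -297 (j = 9*(-3*(2 - 1*(-9))) = 9*(-3*(2 + 9)) = 9*(-3*11) = 9*(-33) = -297)
v = 24344 (v = (-297 + 331)*716 = 34*716 = 24344)
E + v = -59319 + 24344 = -34975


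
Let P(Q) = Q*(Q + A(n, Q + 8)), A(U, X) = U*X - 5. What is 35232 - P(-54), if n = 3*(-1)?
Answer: 39498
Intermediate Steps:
n = -3
A(U, X) = -5 + U*X
P(Q) = Q*(-29 - 2*Q) (P(Q) = Q*(Q + (-5 - 3*(Q + 8))) = Q*(Q + (-5 - 3*(8 + Q))) = Q*(Q + (-5 + (-24 - 3*Q))) = Q*(Q + (-29 - 3*Q)) = Q*(-29 - 2*Q))
35232 - P(-54) = 35232 - (-1)*(-54)*(29 + 2*(-54)) = 35232 - (-1)*(-54)*(29 - 108) = 35232 - (-1)*(-54)*(-79) = 35232 - 1*(-4266) = 35232 + 4266 = 39498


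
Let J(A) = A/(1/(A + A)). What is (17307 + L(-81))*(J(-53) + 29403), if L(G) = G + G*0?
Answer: 603271746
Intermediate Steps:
J(A) = 2*A² (J(A) = A/(1/(2*A)) = A/((1/(2*A))) = A*(2*A) = 2*A²)
L(G) = G (L(G) = G + 0 = G)
(17307 + L(-81))*(J(-53) + 29403) = (17307 - 81)*(2*(-53)² + 29403) = 17226*(2*2809 + 29403) = 17226*(5618 + 29403) = 17226*35021 = 603271746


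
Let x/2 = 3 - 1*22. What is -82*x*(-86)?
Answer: -267976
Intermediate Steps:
x = -38 (x = 2*(3 - 1*22) = 2*(3 - 22) = 2*(-19) = -38)
-82*x*(-86) = -82*(-38)*(-86) = 3116*(-86) = -267976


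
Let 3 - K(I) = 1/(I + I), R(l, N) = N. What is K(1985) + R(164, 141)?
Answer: 571679/3970 ≈ 144.00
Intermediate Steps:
K(I) = 3 - 1/(2*I) (K(I) = 3 - 1/(I + I) = 3 - 1/(2*I))
K(1985) + R(164, 141) = (3 - ½/1985) + 141 = (3 - ½*1/1985) + 141 = (3 - 1/3970) + 141 = 11909/3970 + 141 = 571679/3970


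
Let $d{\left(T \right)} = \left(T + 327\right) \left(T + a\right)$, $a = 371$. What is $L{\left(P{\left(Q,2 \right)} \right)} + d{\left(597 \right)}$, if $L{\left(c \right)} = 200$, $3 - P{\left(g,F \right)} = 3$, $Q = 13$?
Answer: $894632$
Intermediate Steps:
$P{\left(g,F \right)} = 0$ ($P{\left(g,F \right)} = 3 - 3 = 0$)
$d{\left(T \right)} = \left(327 + T\right) \left(371 + T\right)$ ($d{\left(T \right)} = \left(T + 327\right) \left(T + 371\right) = \left(327 + T\right) \left(371 + T\right)$)
$L{\left(P{\left(Q,2 \right)} \right)} + d{\left(597 \right)} = 200 + \left(121317 + 597^{2} + 698 \cdot 597\right) = 200 + \left(121317 + 356409 + 416706\right) = 200 + 894432 = 894632$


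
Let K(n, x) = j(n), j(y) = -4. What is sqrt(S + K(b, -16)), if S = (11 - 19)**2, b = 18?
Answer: 2*sqrt(15) ≈ 7.7460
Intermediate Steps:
K(n, x) = -4
S = 64 (S = (-8)**2 = 64)
sqrt(S + K(b, -16)) = sqrt(64 - 4) = sqrt(60) = 2*sqrt(15)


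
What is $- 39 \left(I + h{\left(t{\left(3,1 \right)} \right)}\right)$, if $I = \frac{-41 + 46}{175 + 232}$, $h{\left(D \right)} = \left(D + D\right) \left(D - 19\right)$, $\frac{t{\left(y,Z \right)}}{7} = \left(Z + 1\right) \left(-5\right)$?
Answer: $- \frac{197777775}{407} \approx -4.8594 \cdot 10^{5}$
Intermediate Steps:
$t{\left(y,Z \right)} = -35 - 35 Z$ ($t{\left(y,Z \right)} = 7 \left(Z + 1\right) \left(-5\right) = 7 \left(1 + Z\right) \left(-5\right) = 7 \left(-5 - 5 Z\right) = -35 - 35 Z$)
$h{\left(D \right)} = 2 D \left(-19 + D\right)$
$I = \frac{5}{407} \approx 0.012285$
$- 39 \left(I + h{\left(t{\left(3,1 \right)} \right)}\right) = - 39 \left(\frac{5}{407} + 2 \left(-35 - 35\right) \left(-19 - 70\right)\right) = - 39 \left(\frac{5}{407} + 2 \left(-70\right) \left(-19 - 70\right)\right) = - 39 \left(\frac{5}{407} + 2 \left(-70\right) \left(-89\right)\right) = - 39 \left(\frac{5}{407} + 12460\right) = \left(-39\right) \frac{5071225}{407} = - \frac{197777775}{407}$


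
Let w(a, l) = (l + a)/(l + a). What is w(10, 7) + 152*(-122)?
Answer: -18543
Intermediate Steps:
w(a, l) = 1 (w(a, l) = (a + l)/(a + l) = 1)
w(10, 7) + 152*(-122) = 1 + 152*(-122) = 1 - 18544 = -18543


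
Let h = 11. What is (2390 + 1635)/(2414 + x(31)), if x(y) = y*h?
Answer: 805/551 ≈ 1.4610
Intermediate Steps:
x(y) = 11*y (x(y) = y*11 = 11*y)
(2390 + 1635)/(2414 + x(31)) = (2390 + 1635)/(2414 + 11*31) = 4025/(2414 + 341) = 4025/2755 = 4025*(1/2755) = 805/551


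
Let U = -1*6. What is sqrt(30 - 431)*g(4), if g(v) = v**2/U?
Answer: -8*I*sqrt(401)/3 ≈ -53.4*I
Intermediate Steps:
U = -6
g(v) = -v**2/6 (g(v) = v**2/(-6) = v**2*(-1/6) = -v**2/6)
sqrt(30 - 431)*g(4) = sqrt(30 - 431)*(-1/6*4**2) = sqrt(-401)*(-1/6*16) = (I*sqrt(401))*(-8/3) = -8*I*sqrt(401)/3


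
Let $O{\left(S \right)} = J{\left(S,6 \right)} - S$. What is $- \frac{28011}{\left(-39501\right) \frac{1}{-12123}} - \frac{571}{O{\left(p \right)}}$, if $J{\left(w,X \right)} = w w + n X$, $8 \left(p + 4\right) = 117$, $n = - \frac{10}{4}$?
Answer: $- \frac{70295668187}{8170855} \approx -8603.2$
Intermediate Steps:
$n = - \frac{5}{2}$ ($n = \left(-10\right) \frac{1}{4} = - \frac{5}{2} \approx -2.5$)
$p = \frac{85}{8}$ ($p = -4 + \frac{1}{8} \cdot 117 = -4 + \frac{117}{8} = \frac{85}{8} \approx 10.625$)
$J{\left(w,X \right)} = w^{2} - \frac{5 X}{2}$ ($J{\left(w,X \right)} = w w - \frac{5 X}{2} = w^{2} - \frac{5 X}{2}$)
$O{\left(S \right)} = -15 + S^{2} - S$ ($O{\left(S \right)} = \left(S^{2} - 15\right) - S = \left(-15 + S^{2}\right) - S = -15 + S^{2} - S$)
$- \frac{28011}{\left(-39501\right) \frac{1}{-12123}} - \frac{571}{O{\left(p \right)}} = - \frac{28011}{\left(-39501\right) \frac{1}{-12123}} - \frac{571}{-15 + \left(\frac{85}{8}\right)^{2} - \frac{85}{8}} = - \frac{28011}{\left(-39501\right) \left(- \frac{1}{12123}\right)} - \frac{571}{-15 + \frac{7225}{64} - \frac{85}{8}} = - \frac{28011}{\frac{1463}{449}} - \frac{571}{\frac{5585}{64}} = \left(-28011\right) \frac{449}{1463} - \frac{36544}{5585} = - \frac{12576939}{1463} - \frac{36544}{5585} = - \frac{70295668187}{8170855}$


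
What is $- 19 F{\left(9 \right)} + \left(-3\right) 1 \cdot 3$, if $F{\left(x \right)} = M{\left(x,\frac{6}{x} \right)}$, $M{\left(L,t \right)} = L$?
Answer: $-180$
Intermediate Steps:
$F{\left(x \right)} = x$
$- 19 F{\left(9 \right)} + \left(-3\right) 1 \cdot 3 = \left(-19\right) 9 + \left(-3\right) 1 \cdot 3 = -171 - 9 = -180$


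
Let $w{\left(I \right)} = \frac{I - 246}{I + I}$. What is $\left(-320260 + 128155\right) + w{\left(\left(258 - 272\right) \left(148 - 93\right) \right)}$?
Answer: $- \frac{73960171}{385} \approx -1.921 \cdot 10^{5}$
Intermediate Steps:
$w{\left(I \right)} = \frac{-246 + I}{2 I}$
$\left(-320260 + 128155\right) + w{\left(\left(258 - 272\right) \left(148 - 93\right) \right)} = \left(-320260 + 128155\right) + \frac{-246 + \left(258 - 272\right) \left(148 - 93\right)}{2 \left(258 - 272\right) \left(148 - 93\right)} = -192105 + \frac{-246 - 770}{2 \left(\left(-14\right) 55\right)} = -192105 + \frac{-246 - 770}{2 \left(-770\right)} = -192105 + \frac{1}{2} \left(- \frac{1}{770}\right) \left(-1016\right) = -192105 + \frac{254}{385} = - \frac{73960171}{385}$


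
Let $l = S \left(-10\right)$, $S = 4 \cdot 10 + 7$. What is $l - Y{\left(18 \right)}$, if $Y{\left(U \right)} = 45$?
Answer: $-515$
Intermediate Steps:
$S = 47$ ($S = 40 + 7 = 47$)
$l = -470$ ($l = 47 \left(-10\right) = -470$)
$l - Y{\left(18 \right)} = -470 - 45 = -515$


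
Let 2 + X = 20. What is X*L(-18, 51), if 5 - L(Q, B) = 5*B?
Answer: -4500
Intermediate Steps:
L(Q, B) = 5 - 5*B
X = 18 (X = -2 + 20 = 18)
X*L(-18, 51) = 18*(5 - 5*51) = 18*(5 - 255) = 18*(-250) = -4500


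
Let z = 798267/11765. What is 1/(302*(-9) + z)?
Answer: -11765/31179003 ≈ -0.00037734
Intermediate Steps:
z = 798267/11765 (z = 798267*(1/11765) = 798267/11765 ≈ 67.851)
1/(302*(-9) + z) = 1/(302*(-9) + 798267/11765) = 1/(-2718 + 798267/11765) = 1/(-31179003/11765) = -11765/31179003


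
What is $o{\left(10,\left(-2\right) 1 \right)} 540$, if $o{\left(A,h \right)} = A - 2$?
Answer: $4320$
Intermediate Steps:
$o{\left(A,h \right)} = -2 + A$ ($o{\left(A,h \right)} = A - 2 = -2 + A$)
$o{\left(10,\left(-2\right) 1 \right)} 540 = \left(-2 + 10\right) 540 = 8 \cdot 540 = 4320$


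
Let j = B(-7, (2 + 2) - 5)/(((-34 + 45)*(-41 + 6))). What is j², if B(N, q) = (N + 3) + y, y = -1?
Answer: 1/5929 ≈ 0.00016866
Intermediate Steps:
B(N, q) = 2 + N (B(N, q) = (N + 3) - 1 = (3 + N) - 1 = 2 + N)
j = 1/77 (j = (2 - 7)/(((-34 + 45)*(-41 + 6))) = -5/(11*(-35)) = -5/(-385) = -5*(-1/385) = 1/77 ≈ 0.012987)
j² = (1/77)² = 1/5929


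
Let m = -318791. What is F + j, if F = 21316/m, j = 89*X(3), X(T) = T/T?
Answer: 388371/4367 ≈ 88.933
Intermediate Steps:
X(T) = 1
j = 89 (j = 89*1 = 89)
F = -292/4367 (F = 21316/(-318791) = 21316*(-1/318791) = -292/4367 ≈ -0.066865)
F + j = -292/4367 + 89 = 388371/4367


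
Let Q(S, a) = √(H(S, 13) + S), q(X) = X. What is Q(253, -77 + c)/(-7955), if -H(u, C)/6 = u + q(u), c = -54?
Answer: -11*I*√23/7955 ≈ -0.0066316*I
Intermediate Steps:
H(u, C) = -12*u (H(u, C) = -6*(u + u) = -12*u)
Q(S, a) = √11*√(-S) (Q(S, a) = √(-12*S + S) = √(-11*S) = √11*√(-S))
Q(253, -77 + c)/(-7955) = (√11*√(-1*253))/(-7955) = (√11*√(-253))*(-1/7955) = (√11*(I*√253))*(-1/7955) = (11*I*√23)*(-1/7955) = -11*I*√23/7955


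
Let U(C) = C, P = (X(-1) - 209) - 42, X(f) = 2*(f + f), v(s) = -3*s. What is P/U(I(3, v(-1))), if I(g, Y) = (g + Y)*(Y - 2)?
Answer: -85/2 ≈ -42.500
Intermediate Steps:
I(g, Y) = (-2 + Y)*(Y + g) (I(g, Y) = (Y + g)*(-2 + Y) = (-2 + Y)*(Y + g))
X(f) = 4*f (X(f) = 2*(2*f) = 4*f)
P = -255 (P = (4*(-1) - 209) - 42 = (-4 - 209) - 42 = -213 - 42 = -255)
P/U(I(3, v(-1))) = -255/((-3*(-1))² - (-6)*(-1) - 2*3 - 3*(-1)*3) = -255/(3² - 2*3 - 6 + 3*3) = -255/(9 - 6 - 6 + 9) = -255/6 = -255*⅙ = -85/2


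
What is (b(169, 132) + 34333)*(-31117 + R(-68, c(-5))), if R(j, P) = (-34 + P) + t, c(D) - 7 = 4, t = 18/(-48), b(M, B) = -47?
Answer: -4270715589/4 ≈ -1.0677e+9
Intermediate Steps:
t = -3/8 (t = 18*(-1/48) = -3/8 ≈ -0.37500)
c(D) = 11 (c(D) = 7 + 4 = 11)
R(j, P) = -275/8 + P (R(j, P) = (-34 + P) - 3/8 = -275/8 + P)
(b(169, 132) + 34333)*(-31117 + R(-68, c(-5))) = (-47 + 34333)*(-31117 + (-275/8 + 11)) = 34286*(-31117 - 187/8) = 34286*(-249123/8) = -4270715589/4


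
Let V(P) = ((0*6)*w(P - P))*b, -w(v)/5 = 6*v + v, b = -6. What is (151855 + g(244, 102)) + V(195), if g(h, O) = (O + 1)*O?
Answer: 162361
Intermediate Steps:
w(v) = -35*v (w(v) = -5*(6*v + v) = -35*v)
g(h, O) = O*(1 + O) (g(h, O) = (1 + O)*O = O*(1 + O))
V(P) = 0 (V(P) = ((0*6)*(-35*(P - P)))*(-6) = (0*(-35*0))*(-6) = (0*0)*(-6) = 0*(-6) = 0)
(151855 + g(244, 102)) + V(195) = (151855 + 102*(1 + 102)) + 0 = (151855 + 102*103) + 0 = (151855 + 10506) + 0 = 162361 + 0 = 162361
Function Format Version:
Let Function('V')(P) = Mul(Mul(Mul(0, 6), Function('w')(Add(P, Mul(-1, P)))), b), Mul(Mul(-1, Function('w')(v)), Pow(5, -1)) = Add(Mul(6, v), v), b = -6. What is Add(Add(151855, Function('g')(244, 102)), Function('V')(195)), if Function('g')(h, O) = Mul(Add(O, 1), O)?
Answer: 162361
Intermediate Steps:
Function('w')(v) = Mul(-35, v) (Function('w')(v) = Mul(-5, Add(Mul(6, v), v)) = Mul(-5, Mul(7, v)) = Mul(-35, v))
Function('g')(h, O) = Mul(O, Add(1, O)) (Function('g')(h, O) = Mul(Add(1, O), O) = Mul(O, Add(1, O)))
Function('V')(P) = 0 (Function('V')(P) = Mul(Mul(Mul(0, 6), Mul(-35, Add(P, Mul(-1, P)))), -6) = Mul(Mul(0, Mul(-35, 0)), -6) = Mul(Mul(0, 0), -6) = Mul(0, -6) = 0)
Add(Add(151855, Function('g')(244, 102)), Function('V')(195)) = Add(Add(151855, Mul(102, Add(1, 102))), 0) = Add(Add(151855, Mul(102, 103)), 0) = Add(Add(151855, 10506), 0) = Add(162361, 0) = 162361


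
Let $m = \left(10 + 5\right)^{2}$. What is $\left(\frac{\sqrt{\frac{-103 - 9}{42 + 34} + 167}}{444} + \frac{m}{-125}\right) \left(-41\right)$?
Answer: $\frac{369}{5} - \frac{41 \sqrt{59755}}{8436} \approx 72.612$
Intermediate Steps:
$m = 225$ ($m = 15^{2} = 225$)
$\left(\frac{\sqrt{\frac{-103 - 9}{42 + 34} + 167}}{444} + \frac{m}{-125}\right) \left(-41\right) = \left(\frac{\sqrt{\frac{-103 - 9}{42 + 34} + 167}}{444} + \frac{225}{-125}\right) \left(-41\right) = \left(\sqrt{- \frac{112}{76} + 167} \cdot \frac{1}{444} + 225 \left(- \frac{1}{125}\right)\right) \left(-41\right) = \left(\sqrt{\left(-112\right) \frac{1}{76} + 167} \cdot \frac{1}{444} - \frac{9}{5}\right) \left(-41\right) = \left(\sqrt{- \frac{28}{19} + 167} \cdot \frac{1}{444} - \frac{9}{5}\right) \left(-41\right) = \left(\sqrt{\frac{3145}{19}} \cdot \frac{1}{444} - \frac{9}{5}\right) \left(-41\right) = \left(\frac{\sqrt{59755}}{19} \cdot \frac{1}{444} - \frac{9}{5}\right) \left(-41\right) = \left(\frac{\sqrt{59755}}{8436} - \frac{9}{5}\right) \left(-41\right) = \left(- \frac{9}{5} + \frac{\sqrt{59755}}{8436}\right) \left(-41\right) = \frac{369}{5} - \frac{41 \sqrt{59755}}{8436}$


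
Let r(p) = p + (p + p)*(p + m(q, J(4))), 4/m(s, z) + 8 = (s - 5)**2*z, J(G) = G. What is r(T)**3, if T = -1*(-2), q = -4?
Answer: 500566184/493039 ≈ 1015.3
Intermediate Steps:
m(s, z) = 4/(-8 + z*(-5 + s)**2) (m(s, z) = 4/(-8 + (s - 5)**2*z) = 4/(-8 + (-5 + s)**2*z) = 4/(-8 + z*(-5 + s)**2))
T = 2
r(p) = p + 2*p*(1/79 + p) (r(p) = p + (p + p)*(p + 4/(-8 + 4*(-5 - 4)**2)) = p + (2*p)*(p + 4/(-8 + 4*(-9)**2)) = p + (2*p)*(p + 4/(-8 + 4*81)) = p + (2*p)*(p + 4/(-8 + 324)) = p + (2*p)*(p + 4/316) = p + (2*p)*(p + 4*(1/316)) = p + (2*p)*(p + 1/79) = p + (2*p)*(1/79 + p) = p + 2*p*(1/79 + p))
r(T)**3 = ((1/79)*2*(81 + 158*2))**3 = ((1/79)*2*(81 + 316))**3 = ((1/79)*2*397)**3 = (794/79)**3 = 500566184/493039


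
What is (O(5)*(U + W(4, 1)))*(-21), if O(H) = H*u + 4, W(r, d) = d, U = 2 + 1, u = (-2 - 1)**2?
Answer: -4116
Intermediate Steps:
u = 9 (u = (-3)**2 = 9)
U = 3
O(H) = 4 + 9*H (O(H) = H*9 + 4 = 9*H + 4 = 4 + 9*H)
(O(5)*(U + W(4, 1)))*(-21) = ((4 + 9*5)*(3 + 1))*(-21) = ((4 + 45)*4)*(-21) = (49*4)*(-21) = 196*(-21) = -4116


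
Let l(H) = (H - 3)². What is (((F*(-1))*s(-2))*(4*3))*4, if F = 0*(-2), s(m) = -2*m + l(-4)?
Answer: 0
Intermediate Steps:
l(H) = (-3 + H)²
s(m) = 49 - 2*m (s(m) = -2*m + (-3 - 4)² = -2*m + (-7)² = -2*m + 49 = 49 - 2*m)
F = 0
(((F*(-1))*s(-2))*(4*3))*4 = (((0*(-1))*(49 - 2*(-2)))*(4*3))*4 = ((0*(49 + 4))*12)*4 = ((0*53)*12)*4 = (0*12)*4 = 0*4 = 0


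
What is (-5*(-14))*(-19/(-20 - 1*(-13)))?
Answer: 190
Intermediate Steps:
(-5*(-14))*(-19/(-20 - 1*(-13))) = 70*(-19/(-20 + 13)) = 70*(-19/(-7)) = 70*(-19*(-1/7)) = 70*(19/7) = 190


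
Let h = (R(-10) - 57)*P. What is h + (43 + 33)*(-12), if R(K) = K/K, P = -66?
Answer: 2784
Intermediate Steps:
R(K) = 1
h = 3696 (h = (1 - 57)*(-66) = -56*(-66) = 3696)
h + (43 + 33)*(-12) = 3696 + (43 + 33)*(-12) = 3696 + 76*(-12) = 3696 - 912 = 2784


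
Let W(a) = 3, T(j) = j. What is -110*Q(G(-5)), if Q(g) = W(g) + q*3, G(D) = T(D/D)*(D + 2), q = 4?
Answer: -1650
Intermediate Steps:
G(D) = 2 + D (G(D) = (D/D)*(D + 2) = 1*(2 + D) = 2 + D)
Q(g) = 15 (Q(g) = 3 + 4*3 = 3 + 12 = 15)
-110*Q(G(-5)) = -110*15 = -1650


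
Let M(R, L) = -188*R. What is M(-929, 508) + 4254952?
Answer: 4429604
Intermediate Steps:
M(-929, 508) + 4254952 = -188*(-929) + 4254952 = 174652 + 4254952 = 4429604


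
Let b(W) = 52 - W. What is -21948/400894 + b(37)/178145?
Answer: -390391305/7141726163 ≈ -0.054663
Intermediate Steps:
-21948/400894 + b(37)/178145 = -21948/400894 + (52 - 1*37)/178145 = -21948*1/400894 + (52 - 37)*(1/178145) = -10974/200447 + 15*(1/178145) = -10974/200447 + 3/35629 = -390391305/7141726163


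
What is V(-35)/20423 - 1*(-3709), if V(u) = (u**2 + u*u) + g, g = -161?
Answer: 75751196/20423 ≈ 3709.1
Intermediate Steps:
V(u) = -161 + 2*u**2 (V(u) = (u**2 + u*u) - 161 = (u**2 + u**2) - 161 = 2*u**2 - 161 = -161 + 2*u**2)
V(-35)/20423 - 1*(-3709) = (-161 + 2*(-35)**2)/20423 - 1*(-3709) = (-161 + 2*1225)*(1/20423) + 3709 = (-161 + 2450)*(1/20423) + 3709 = 2289*(1/20423) + 3709 = 2289/20423 + 3709 = 75751196/20423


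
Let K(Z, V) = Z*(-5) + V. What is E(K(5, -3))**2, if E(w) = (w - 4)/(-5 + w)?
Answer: 1024/1089 ≈ 0.94031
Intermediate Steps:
K(Z, V) = V - 5*Z (K(Z, V) = -5*Z + V = V - 5*Z)
E(w) = (-4 + w)/(-5 + w)
E(K(5, -3))**2 = ((-4 + (-3 - 5*5))/(-5 + (-3 - 5*5)))**2 = ((-4 + (-3 - 25))/(-5 + (-3 - 25)))**2 = ((-4 - 28)/(-5 - 28))**2 = (-32/(-33))**2 = (-1/33*(-32))**2 = (32/33)**2 = 1024/1089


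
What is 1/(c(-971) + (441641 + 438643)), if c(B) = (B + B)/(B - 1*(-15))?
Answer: 478/420776723 ≈ 1.1360e-6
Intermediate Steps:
c(B) = 2*B/(15 + B) (c(B) = (2*B)/(B + 15) = (2*B)/(15 + B) = 2*B/(15 + B))
1/(c(-971) + (441641 + 438643)) = 1/(2*(-971)/(15 - 971) + (441641 + 438643)) = 1/(2*(-971)/(-956) + 880284) = 1/(2*(-971)*(-1/956) + 880284) = 1/(971/478 + 880284) = 1/(420776723/478) = 478/420776723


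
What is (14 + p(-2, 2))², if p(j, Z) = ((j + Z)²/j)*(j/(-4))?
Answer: 196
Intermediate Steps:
p(j, Z) = -(Z + j)²/4 (p(j, Z) = ((Z + j)²/j)*(j*(-¼)) = ((Z + j)²/j)*(-j/4) = -(Z + j)²/4)
(14 + p(-2, 2))² = (14 - (2 - 2)²/4)² = (14 - ¼*0²)² = (14 - ¼*0)² = (14 + 0)² = 14² = 196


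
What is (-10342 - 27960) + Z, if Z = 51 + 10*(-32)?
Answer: -38571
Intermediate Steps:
Z = -269 (Z = 51 - 320 = -269)
(-10342 - 27960) + Z = (-10342 - 27960) - 269 = -38302 - 269 = -38571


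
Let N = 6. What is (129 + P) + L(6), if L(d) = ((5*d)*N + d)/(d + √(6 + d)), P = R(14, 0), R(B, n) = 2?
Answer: 355/2 - 31*√3/2 ≈ 150.65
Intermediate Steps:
P = 2
L(d) = 31*d/(d + √(6 + d)) (L(d) = ((5*d)*6 + d)/(d + √(6 + d)) = (30*d + d)/(d + √(6 + d)) = (31*d)/(d + √(6 + d)) = 31*d/(d + √(6 + d)))
(129 + P) + L(6) = (129 + 2) + 31*6/(6 + √(6 + 6)) = 131 + 31*6/(6 + √12) = 131 + 31*6/(6 + 2*√3) = 131 + 186/(6 + 2*√3)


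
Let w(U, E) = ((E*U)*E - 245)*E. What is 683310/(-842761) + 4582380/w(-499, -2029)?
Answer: -237346417087662815/292731812836551448 ≈ -0.81080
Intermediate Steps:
w(U, E) = E*(-245 + U*E²) (w(U, E) = (U*E² - 245)*E = (-245 + U*E²)*E = E*(-245 + U*E²))
683310/(-842761) + 4582380/w(-499, -2029) = 683310/(-842761) + 4582380/((-2029*(-245 - 499*(-2029)²))) = 683310*(-1/842761) + 4582380/((-2029*(-245 - 499*4116841))) = -683310/842761 + 4582380/((-2029*(-245 - 2054303659))) = -683310/842761 + 4582380/((-2029*(-2054303904))) = -683310/842761 + 4582380/4168182621216 = -683310/842761 + 4582380*(1/4168182621216) = -683310/842761 + 381865/347348551768 = -237346417087662815/292731812836551448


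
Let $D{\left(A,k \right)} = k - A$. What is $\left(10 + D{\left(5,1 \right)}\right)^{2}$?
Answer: $36$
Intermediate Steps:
$\left(10 + D{\left(5,1 \right)}\right)^{2} = \left(10 + \left(1 - 5\right)\right)^{2} = \left(10 - 4\right)^{2} = 6^{2} = 36$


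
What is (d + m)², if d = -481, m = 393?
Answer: 7744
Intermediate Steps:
(d + m)² = (-481 + 393)² = (-88)² = 7744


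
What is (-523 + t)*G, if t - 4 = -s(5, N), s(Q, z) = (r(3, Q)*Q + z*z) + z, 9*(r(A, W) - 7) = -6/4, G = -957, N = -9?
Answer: 1196569/2 ≈ 5.9828e+5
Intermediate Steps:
r(A, W) = 41/6 (r(A, W) = 7 + (-6/4)/9 = 7 + (-6*¼)/9 = 7 + (⅑)*(-3/2) = 7 - ⅙ = 41/6)
s(Q, z) = z + z² + 41*Q/6 (s(Q, z) = (41*Q/6 + z*z) + z = (41*Q/6 + z²) + z = (z² + 41*Q/6) + z = z + z² + 41*Q/6)
t = -613/6 (t = 4 - (-9 + (-9)² + (41/6)*5) = 4 - (-9 + 81 + 205/6) = 4 - 1*637/6 = 4 - 637/6 = -613/6 ≈ -102.17)
(-523 + t)*G = (-523 - 613/6)*(-957) = -3751/6*(-957) = 1196569/2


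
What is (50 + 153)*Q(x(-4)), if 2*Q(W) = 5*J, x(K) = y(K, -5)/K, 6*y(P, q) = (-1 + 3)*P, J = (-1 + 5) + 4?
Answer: 4060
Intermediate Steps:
J = 8 (J = 4 + 4 = 8)
y(P, q) = P/3 (y(P, q) = ((-1 + 3)*P)/6 = (2*P)/6 = P/3)
x(K) = 1/3 (x(K) = (K/3)/K = 1/3)
Q(W) = 20 (Q(W) = (5*8)/2 = (1/2)*40 = 20)
(50 + 153)*Q(x(-4)) = (50 + 153)*20 = 203*20 = 4060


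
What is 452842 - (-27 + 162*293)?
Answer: 405403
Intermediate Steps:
452842 - (-27 + 162*293) = 452842 - (-27 + 47466) = 452842 - 1*47439 = 452842 - 47439 = 405403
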